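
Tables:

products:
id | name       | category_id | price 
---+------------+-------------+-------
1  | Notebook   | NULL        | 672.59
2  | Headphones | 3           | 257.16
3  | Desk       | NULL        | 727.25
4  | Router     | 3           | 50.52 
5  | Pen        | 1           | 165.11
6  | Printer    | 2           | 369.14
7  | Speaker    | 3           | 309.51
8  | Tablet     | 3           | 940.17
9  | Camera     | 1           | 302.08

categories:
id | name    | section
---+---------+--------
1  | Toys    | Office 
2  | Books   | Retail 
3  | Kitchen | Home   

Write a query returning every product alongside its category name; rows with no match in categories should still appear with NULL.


LEFT JOIN keeps every row from products (the left table); where category_id has no match in categories, the category columns become NULL. Walk through each product:
  - product 1 (Notebook): category_id=NULL, no match -> kept with NULL
  - product 2 (Headphones): category_id=3 -> matches Kitchen
  - product 3 (Desk): category_id=NULL, no match -> kept with NULL
  - product 4 (Router): category_id=3 -> matches Kitchen
  - product 5 (Pen): category_id=1 -> matches Toys
  - product 6 (Printer): category_id=2 -> matches Books
  - product 7 (Speaker): category_id=3 -> matches Kitchen
  - product 8 (Tablet): category_id=3 -> matches Kitchen
  - product 9 (Camera): category_id=1 -> matches Toys
All 9 rows appear; 2 have NULL category.

SQL:
SELECT a.name, b.name AS category
FROM products a
LEFT JOIN categories b ON a.category_id = b.id

Result:
name       | category
-----------+---------
Notebook   | NULL    
Headphones | Kitchen 
Desk       | NULL    
Router     | Kitchen 
Pen        | Toys    
Printer    | Books   
Speaker    | Kitchen 
Tablet     | Kitchen 
Camera     | Toys    


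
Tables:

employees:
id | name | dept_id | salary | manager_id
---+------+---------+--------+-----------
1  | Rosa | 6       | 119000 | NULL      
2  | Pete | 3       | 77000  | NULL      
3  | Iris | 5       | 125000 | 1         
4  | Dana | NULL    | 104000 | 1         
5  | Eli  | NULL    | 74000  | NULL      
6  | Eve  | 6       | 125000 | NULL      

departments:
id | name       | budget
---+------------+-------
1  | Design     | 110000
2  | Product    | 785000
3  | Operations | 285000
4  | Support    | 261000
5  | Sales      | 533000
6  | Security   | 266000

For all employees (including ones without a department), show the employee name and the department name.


LEFT JOIN keeps every row from employees (the left table); where dept_id has no match in departments, the department columns become NULL. Walk through each employee:
  - employee 1 (Rosa): dept_id=6 -> matches Security
  - employee 2 (Pete): dept_id=3 -> matches Operations
  - employee 3 (Iris): dept_id=5 -> matches Sales
  - employee 4 (Dana): dept_id=NULL, no match -> kept with NULL
  - employee 5 (Eli): dept_id=NULL, no match -> kept with NULL
  - employee 6 (Eve): dept_id=6 -> matches Security
All 6 rows appear; 2 have NULL department.

SQL:
SELECT a.name, b.name AS department
FROM employees a
LEFT JOIN departments b ON a.dept_id = b.id

Result:
name | department
-----+-----------
Rosa | Security  
Pete | Operations
Iris | Sales     
Dana | NULL      
Eli  | NULL      
Eve  | Security  


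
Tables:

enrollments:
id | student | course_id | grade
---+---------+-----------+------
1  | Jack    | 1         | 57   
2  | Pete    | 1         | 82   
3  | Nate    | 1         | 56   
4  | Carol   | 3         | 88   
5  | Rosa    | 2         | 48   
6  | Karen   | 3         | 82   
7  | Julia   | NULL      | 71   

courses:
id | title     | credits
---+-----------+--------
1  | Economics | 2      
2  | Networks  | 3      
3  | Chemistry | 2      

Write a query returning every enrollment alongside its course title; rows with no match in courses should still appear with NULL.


LEFT JOIN keeps every row from enrollments (the left table); where course_id has no match in courses, the course columns become NULL. Walk through each enrollment:
  - enrollment 1 (Jack): course_id=1 -> matches Economics
  - enrollment 2 (Pete): course_id=1 -> matches Economics
  - enrollment 3 (Nate): course_id=1 -> matches Economics
  - enrollment 4 (Carol): course_id=3 -> matches Chemistry
  - enrollment 5 (Rosa): course_id=2 -> matches Networks
  - enrollment 6 (Karen): course_id=3 -> matches Chemistry
  - enrollment 7 (Julia): course_id=NULL, no match -> kept with NULL
All 7 rows appear; 1 has NULL course.

SQL:
SELECT a.student, b.title AS course
FROM enrollments a
LEFT JOIN courses b ON a.course_id = b.id

Result:
student | course   
--------+----------
Jack    | Economics
Pete    | Economics
Nate    | Economics
Carol   | Chemistry
Rosa    | Networks 
Karen   | Chemistry
Julia   | NULL     


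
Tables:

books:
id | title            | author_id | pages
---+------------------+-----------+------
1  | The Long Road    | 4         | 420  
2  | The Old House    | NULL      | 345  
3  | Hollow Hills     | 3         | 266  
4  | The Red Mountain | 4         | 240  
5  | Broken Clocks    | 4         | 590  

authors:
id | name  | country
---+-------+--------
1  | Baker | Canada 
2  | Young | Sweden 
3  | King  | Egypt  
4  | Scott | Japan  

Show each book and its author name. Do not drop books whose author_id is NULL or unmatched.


LEFT JOIN keeps every row from books (the left table); where author_id has no match in authors, the author columns become NULL. Walk through each book:
  - book 1 (The Long Road): author_id=4 -> matches Scott
  - book 2 (The Old House): author_id=NULL, no match -> kept with NULL
  - book 3 (Hollow Hills): author_id=3 -> matches King
  - book 4 (The Red Mountain): author_id=4 -> matches Scott
  - book 5 (Broken Clocks): author_id=4 -> matches Scott
All 5 rows appear; 1 has NULL author.

SQL:
SELECT a.title, b.name AS author
FROM books a
LEFT JOIN authors b ON a.author_id = b.id

Result:
title            | author
-----------------+-------
The Long Road    | Scott 
The Old House    | NULL  
Hollow Hills     | King  
The Red Mountain | Scott 
Broken Clocks    | Scott 


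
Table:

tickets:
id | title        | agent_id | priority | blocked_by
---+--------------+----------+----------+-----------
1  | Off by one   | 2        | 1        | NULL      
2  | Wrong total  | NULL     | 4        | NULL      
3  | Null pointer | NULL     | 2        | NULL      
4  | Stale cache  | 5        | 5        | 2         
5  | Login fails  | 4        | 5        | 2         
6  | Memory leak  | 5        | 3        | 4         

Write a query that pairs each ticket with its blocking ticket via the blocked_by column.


This is a self-join: tickets is joined to a second copy of itself, matching each row's blocked_by to another row's id. Use LEFT JOIN so rows with blocked_by=NULL are kept.
  - ticket 1 (Off by one): blocked_by=NULL -> NULL
  - ticket 2 (Wrong total): blocked_by=NULL -> NULL
  - ticket 3 (Null pointer): blocked_by=NULL -> NULL
  - ticket 4 (Stale cache): blocked_by=2 -> Wrong total
  - ticket 5 (Login fails): blocked_by=2 -> Wrong total
  - ticket 6 (Memory leak): blocked_by=4 -> Stale cache

SQL:
SELECT a.title AS item, b.title AS blocked_by
FROM tickets a
LEFT JOIN tickets b ON a.blocked_by = b.id

Result:
item         | blocked_by 
-------------+------------
Off by one   | NULL       
Wrong total  | NULL       
Null pointer | NULL       
Stale cache  | Wrong total
Login fails  | Wrong total
Memory leak  | Stale cache


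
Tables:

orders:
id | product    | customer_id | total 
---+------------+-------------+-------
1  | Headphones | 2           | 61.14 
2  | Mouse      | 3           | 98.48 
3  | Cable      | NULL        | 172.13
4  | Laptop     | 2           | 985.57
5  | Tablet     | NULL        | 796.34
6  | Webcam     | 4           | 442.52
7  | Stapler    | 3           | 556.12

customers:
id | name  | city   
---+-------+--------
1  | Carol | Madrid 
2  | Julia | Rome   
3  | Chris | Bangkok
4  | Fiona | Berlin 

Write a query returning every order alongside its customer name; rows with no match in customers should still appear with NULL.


LEFT JOIN keeps every row from orders (the left table); where customer_id has no match in customers, the customer columns become NULL. Walk through each order:
  - order 1 (Headphones): customer_id=2 -> matches Julia
  - order 2 (Mouse): customer_id=3 -> matches Chris
  - order 3 (Cable): customer_id=NULL, no match -> kept with NULL
  - order 4 (Laptop): customer_id=2 -> matches Julia
  - order 5 (Tablet): customer_id=NULL, no match -> kept with NULL
  - order 6 (Webcam): customer_id=4 -> matches Fiona
  - order 7 (Stapler): customer_id=3 -> matches Chris
All 7 rows appear; 2 have NULL customer.

SQL:
SELECT a.product, b.name AS customer
FROM orders a
LEFT JOIN customers b ON a.customer_id = b.id

Result:
product    | customer
-----------+---------
Headphones | Julia   
Mouse      | Chris   
Cable      | NULL    
Laptop     | Julia   
Tablet     | NULL    
Webcam     | Fiona   
Stapler    | Chris   


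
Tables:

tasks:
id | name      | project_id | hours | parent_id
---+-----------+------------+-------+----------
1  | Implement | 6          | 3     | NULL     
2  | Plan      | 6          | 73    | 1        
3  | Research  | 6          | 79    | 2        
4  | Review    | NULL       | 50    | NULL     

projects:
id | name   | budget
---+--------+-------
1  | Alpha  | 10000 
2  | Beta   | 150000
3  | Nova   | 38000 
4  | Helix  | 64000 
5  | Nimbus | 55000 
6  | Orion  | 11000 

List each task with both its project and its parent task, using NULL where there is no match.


Two LEFT JOINs from the same base table tasks: one to projects via project_id, one to tasks itself via parent_id. Both are LEFT so every task is preserved.
Match against projects:
  - task 1 (Implement): project_id=6 -> matches Orion
  - task 2 (Plan): project_id=6 -> matches Orion
  - task 3 (Research): project_id=6 -> matches Orion
  - task 4 (Review): project_id=NULL, no match -> kept with NULL
Match against tasks (self):
  - task 1 (Implement): parent_id=NULL -> NULL
  - task 2 (Plan): parent_id=1 -> Implement
  - task 3 (Research): parent_id=2 -> Plan
  - task 4 (Review): parent_id=NULL -> NULL

SQL:
SELECT a.name, b.name AS project, c.name AS parent
FROM tasks a
LEFT JOIN projects b ON a.project_id = b.id
LEFT JOIN tasks c ON a.parent_id = c.id

Result:
name      | project | parent   
----------+---------+----------
Implement | Orion   | NULL     
Plan      | Orion   | Implement
Research  | Orion   | Plan     
Review    | NULL    | NULL     


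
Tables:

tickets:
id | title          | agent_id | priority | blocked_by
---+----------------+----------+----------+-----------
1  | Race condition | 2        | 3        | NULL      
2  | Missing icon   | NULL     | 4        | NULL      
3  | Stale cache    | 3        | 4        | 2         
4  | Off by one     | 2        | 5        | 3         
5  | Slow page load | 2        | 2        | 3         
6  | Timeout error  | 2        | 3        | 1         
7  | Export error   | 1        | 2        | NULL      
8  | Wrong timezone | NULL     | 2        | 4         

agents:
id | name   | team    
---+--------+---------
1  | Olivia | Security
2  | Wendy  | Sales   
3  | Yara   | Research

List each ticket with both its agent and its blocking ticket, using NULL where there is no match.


Two LEFT JOINs from the same base table tickets: one to agents via agent_id, one to tickets itself via blocked_by. Both are LEFT so every ticket is preserved.
Match against agents:
  - ticket 1 (Race condition): agent_id=2 -> matches Wendy
  - ticket 2 (Missing icon): agent_id=NULL, no match -> kept with NULL
  - ticket 3 (Stale cache): agent_id=3 -> matches Yara
  - ticket 4 (Off by one): agent_id=2 -> matches Wendy
  - ticket 5 (Slow page load): agent_id=2 -> matches Wendy
  - ticket 6 (Timeout error): agent_id=2 -> matches Wendy
  - ticket 7 (Export error): agent_id=1 -> matches Olivia
  - ticket 8 (Wrong timezone): agent_id=NULL, no match -> kept with NULL
Match against tickets (self):
  - ticket 1 (Race condition): blocked_by=NULL -> NULL
  - ticket 2 (Missing icon): blocked_by=NULL -> NULL
  - ticket 3 (Stale cache): blocked_by=2 -> Missing icon
  - ticket 4 (Off by one): blocked_by=3 -> Stale cache
  - ticket 5 (Slow page load): blocked_by=3 -> Stale cache
  - ticket 6 (Timeout error): blocked_by=1 -> Race condition
  - ticket 7 (Export error): blocked_by=NULL -> NULL
  - ticket 8 (Wrong timezone): blocked_by=4 -> Off by one

SQL:
SELECT a.title, b.name AS agent, c.title AS blocked_by
FROM tickets a
LEFT JOIN agents b ON a.agent_id = b.id
LEFT JOIN tickets c ON a.blocked_by = c.id

Result:
title          | agent  | blocked_by    
---------------+--------+---------------
Race condition | Wendy  | NULL          
Missing icon   | NULL   | NULL          
Stale cache    | Yara   | Missing icon  
Off by one     | Wendy  | Stale cache   
Slow page load | Wendy  | Stale cache   
Timeout error  | Wendy  | Race condition
Export error   | Olivia | NULL          
Wrong timezone | NULL   | Off by one    


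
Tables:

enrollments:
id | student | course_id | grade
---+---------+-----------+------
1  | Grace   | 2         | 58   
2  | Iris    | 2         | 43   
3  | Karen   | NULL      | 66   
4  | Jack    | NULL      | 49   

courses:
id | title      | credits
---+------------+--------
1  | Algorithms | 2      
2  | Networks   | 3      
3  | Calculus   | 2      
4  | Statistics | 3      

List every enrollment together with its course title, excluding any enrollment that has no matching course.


INNER JOIN keeps only enrollments rows whose course_id matches an id in courses. Walk through each enrollment:
  - enrollment 1 (Grace): course_id=2 -> matches Networks
  - enrollment 2 (Iris): course_id=2 -> matches Networks
  - enrollment 3 (Karen): course_id=NULL, no match -> dropped
  - enrollment 4 (Jack): course_id=NULL, no match -> dropped
So 2 of 4 rows are dropped.

SQL:
SELECT a.student, b.title AS course
FROM enrollments a
INNER JOIN courses b ON a.course_id = b.id

Result:
student | course  
--------+---------
Grace   | Networks
Iris    | Networks


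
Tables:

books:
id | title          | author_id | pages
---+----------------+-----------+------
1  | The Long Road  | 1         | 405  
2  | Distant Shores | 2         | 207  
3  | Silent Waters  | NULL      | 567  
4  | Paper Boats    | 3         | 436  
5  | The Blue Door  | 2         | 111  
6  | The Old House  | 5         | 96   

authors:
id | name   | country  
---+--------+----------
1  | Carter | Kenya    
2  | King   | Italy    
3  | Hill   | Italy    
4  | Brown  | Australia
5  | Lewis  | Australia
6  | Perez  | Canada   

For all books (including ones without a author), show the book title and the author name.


LEFT JOIN keeps every row from books (the left table); where author_id has no match in authors, the author columns become NULL. Walk through each book:
  - book 1 (The Long Road): author_id=1 -> matches Carter
  - book 2 (Distant Shores): author_id=2 -> matches King
  - book 3 (Silent Waters): author_id=NULL, no match -> kept with NULL
  - book 4 (Paper Boats): author_id=3 -> matches Hill
  - book 5 (The Blue Door): author_id=2 -> matches King
  - book 6 (The Old House): author_id=5 -> matches Lewis
All 6 rows appear; 1 has NULL author.

SQL:
SELECT a.title, b.name AS author
FROM books a
LEFT JOIN authors b ON a.author_id = b.id

Result:
title          | author
---------------+-------
The Long Road  | Carter
Distant Shores | King  
Silent Waters  | NULL  
Paper Boats    | Hill  
The Blue Door  | King  
The Old House  | Lewis 


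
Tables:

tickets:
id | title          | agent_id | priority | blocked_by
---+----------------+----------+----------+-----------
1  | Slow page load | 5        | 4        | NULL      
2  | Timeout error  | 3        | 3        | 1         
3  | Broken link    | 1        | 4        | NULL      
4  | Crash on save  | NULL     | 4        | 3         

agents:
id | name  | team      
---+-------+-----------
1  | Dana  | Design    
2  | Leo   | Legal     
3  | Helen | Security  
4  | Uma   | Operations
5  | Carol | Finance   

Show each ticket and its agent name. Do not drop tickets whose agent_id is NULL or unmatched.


LEFT JOIN keeps every row from tickets (the left table); where agent_id has no match in agents, the agent columns become NULL. Walk through each ticket:
  - ticket 1 (Slow page load): agent_id=5 -> matches Carol
  - ticket 2 (Timeout error): agent_id=3 -> matches Helen
  - ticket 3 (Broken link): agent_id=1 -> matches Dana
  - ticket 4 (Crash on save): agent_id=NULL, no match -> kept with NULL
All 4 rows appear; 1 has NULL agent.

SQL:
SELECT a.title, b.name AS agent
FROM tickets a
LEFT JOIN agents b ON a.agent_id = b.id

Result:
title          | agent
---------------+------
Slow page load | Carol
Timeout error  | Helen
Broken link    | Dana 
Crash on save  | NULL 


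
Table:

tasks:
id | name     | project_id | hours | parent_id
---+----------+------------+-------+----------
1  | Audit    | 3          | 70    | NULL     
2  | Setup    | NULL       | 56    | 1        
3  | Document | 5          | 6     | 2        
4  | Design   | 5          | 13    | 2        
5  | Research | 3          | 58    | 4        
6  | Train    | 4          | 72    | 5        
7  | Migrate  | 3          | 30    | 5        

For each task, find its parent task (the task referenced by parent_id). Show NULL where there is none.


This is a self-join: tasks is joined to a second copy of itself, matching each row's parent_id to another row's id. Use LEFT JOIN so rows with parent_id=NULL are kept.
  - task 1 (Audit): parent_id=NULL -> NULL
  - task 2 (Setup): parent_id=1 -> Audit
  - task 3 (Document): parent_id=2 -> Setup
  - task 4 (Design): parent_id=2 -> Setup
  - task 5 (Research): parent_id=4 -> Design
  - task 6 (Train): parent_id=5 -> Research
  - task 7 (Migrate): parent_id=5 -> Research

SQL:
SELECT a.name AS item, b.name AS parent
FROM tasks a
LEFT JOIN tasks b ON a.parent_id = b.id

Result:
item     | parent  
---------+---------
Audit    | NULL    
Setup    | Audit   
Document | Setup   
Design   | Setup   
Research | Design  
Train    | Research
Migrate  | Research


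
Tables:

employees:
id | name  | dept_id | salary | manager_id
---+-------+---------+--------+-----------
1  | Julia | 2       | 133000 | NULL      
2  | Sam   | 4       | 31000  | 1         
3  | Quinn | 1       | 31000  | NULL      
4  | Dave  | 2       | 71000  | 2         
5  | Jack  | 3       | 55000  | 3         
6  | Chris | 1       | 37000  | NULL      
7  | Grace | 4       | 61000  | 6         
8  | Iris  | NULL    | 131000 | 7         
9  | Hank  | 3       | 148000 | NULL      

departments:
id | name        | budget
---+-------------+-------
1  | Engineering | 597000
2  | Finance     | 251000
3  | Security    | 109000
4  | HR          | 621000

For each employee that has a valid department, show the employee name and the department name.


INNER JOIN keeps only employees rows whose dept_id matches an id in departments. Walk through each employee:
  - employee 1 (Julia): dept_id=2 -> matches Finance
  - employee 2 (Sam): dept_id=4 -> matches HR
  - employee 3 (Quinn): dept_id=1 -> matches Engineering
  - employee 4 (Dave): dept_id=2 -> matches Finance
  - employee 5 (Jack): dept_id=3 -> matches Security
  - employee 6 (Chris): dept_id=1 -> matches Engineering
  - employee 7 (Grace): dept_id=4 -> matches HR
  - employee 8 (Iris): dept_id=NULL, no match -> dropped
  - employee 9 (Hank): dept_id=3 -> matches Security
So 1 of 9 rows is dropped.

SQL:
SELECT a.name, b.name AS department
FROM employees a
INNER JOIN departments b ON a.dept_id = b.id

Result:
name  | department 
------+------------
Julia | Finance    
Sam   | HR         
Quinn | Engineering
Dave  | Finance    
Jack  | Security   
Chris | Engineering
Grace | HR         
Hank  | Security   


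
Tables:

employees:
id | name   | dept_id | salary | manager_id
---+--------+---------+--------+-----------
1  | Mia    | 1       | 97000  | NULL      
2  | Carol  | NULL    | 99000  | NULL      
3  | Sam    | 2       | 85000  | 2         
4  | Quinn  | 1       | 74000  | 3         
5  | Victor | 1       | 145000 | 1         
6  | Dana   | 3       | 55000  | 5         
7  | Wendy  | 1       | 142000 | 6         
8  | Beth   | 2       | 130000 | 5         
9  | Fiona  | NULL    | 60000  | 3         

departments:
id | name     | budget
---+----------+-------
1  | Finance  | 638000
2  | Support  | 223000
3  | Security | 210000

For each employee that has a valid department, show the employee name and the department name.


INNER JOIN keeps only employees rows whose dept_id matches an id in departments. Walk through each employee:
  - employee 1 (Mia): dept_id=1 -> matches Finance
  - employee 2 (Carol): dept_id=NULL, no match -> dropped
  - employee 3 (Sam): dept_id=2 -> matches Support
  - employee 4 (Quinn): dept_id=1 -> matches Finance
  - employee 5 (Victor): dept_id=1 -> matches Finance
  - employee 6 (Dana): dept_id=3 -> matches Security
  - employee 7 (Wendy): dept_id=1 -> matches Finance
  - employee 8 (Beth): dept_id=2 -> matches Support
  - employee 9 (Fiona): dept_id=NULL, no match -> dropped
So 2 of 9 rows are dropped.

SQL:
SELECT a.name, b.name AS department
FROM employees a
INNER JOIN departments b ON a.dept_id = b.id

Result:
name   | department
-------+-----------
Mia    | Finance   
Sam    | Support   
Quinn  | Finance   
Victor | Finance   
Dana   | Security  
Wendy  | Finance   
Beth   | Support   


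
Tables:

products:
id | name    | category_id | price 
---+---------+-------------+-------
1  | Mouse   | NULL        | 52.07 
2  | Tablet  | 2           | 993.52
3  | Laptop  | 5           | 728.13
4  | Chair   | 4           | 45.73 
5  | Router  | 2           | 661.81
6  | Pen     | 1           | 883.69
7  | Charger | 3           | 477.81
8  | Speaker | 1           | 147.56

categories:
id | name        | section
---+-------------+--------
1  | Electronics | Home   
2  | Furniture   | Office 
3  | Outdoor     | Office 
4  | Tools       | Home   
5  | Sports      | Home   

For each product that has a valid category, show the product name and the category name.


INNER JOIN keeps only products rows whose category_id matches an id in categories. Walk through each product:
  - product 1 (Mouse): category_id=NULL, no match -> dropped
  - product 2 (Tablet): category_id=2 -> matches Furniture
  - product 3 (Laptop): category_id=5 -> matches Sports
  - product 4 (Chair): category_id=4 -> matches Tools
  - product 5 (Router): category_id=2 -> matches Furniture
  - product 6 (Pen): category_id=1 -> matches Electronics
  - product 7 (Charger): category_id=3 -> matches Outdoor
  - product 8 (Speaker): category_id=1 -> matches Electronics
So 1 of 8 rows is dropped.

SQL:
SELECT a.name, b.name AS category
FROM products a
INNER JOIN categories b ON a.category_id = b.id

Result:
name    | category   
--------+------------
Tablet  | Furniture  
Laptop  | Sports     
Chair   | Tools      
Router  | Furniture  
Pen     | Electronics
Charger | Outdoor    
Speaker | Electronics


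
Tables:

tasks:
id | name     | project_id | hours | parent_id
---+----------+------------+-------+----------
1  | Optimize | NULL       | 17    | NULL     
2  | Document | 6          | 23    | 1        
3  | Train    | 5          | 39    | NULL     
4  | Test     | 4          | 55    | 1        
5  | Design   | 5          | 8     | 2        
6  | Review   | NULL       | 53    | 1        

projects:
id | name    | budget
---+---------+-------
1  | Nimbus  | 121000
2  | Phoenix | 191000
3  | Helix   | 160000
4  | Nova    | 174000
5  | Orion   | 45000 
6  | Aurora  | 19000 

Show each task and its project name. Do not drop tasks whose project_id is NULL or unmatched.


LEFT JOIN keeps every row from tasks (the left table); where project_id has no match in projects, the project columns become NULL. Walk through each task:
  - task 1 (Optimize): project_id=NULL, no match -> kept with NULL
  - task 2 (Document): project_id=6 -> matches Aurora
  - task 3 (Train): project_id=5 -> matches Orion
  - task 4 (Test): project_id=4 -> matches Nova
  - task 5 (Design): project_id=5 -> matches Orion
  - task 6 (Review): project_id=NULL, no match -> kept with NULL
All 6 rows appear; 2 have NULL project.

SQL:
SELECT a.name, b.name AS project
FROM tasks a
LEFT JOIN projects b ON a.project_id = b.id

Result:
name     | project
---------+--------
Optimize | NULL   
Document | Aurora 
Train    | Orion  
Test     | Nova   
Design   | Orion  
Review   | NULL   


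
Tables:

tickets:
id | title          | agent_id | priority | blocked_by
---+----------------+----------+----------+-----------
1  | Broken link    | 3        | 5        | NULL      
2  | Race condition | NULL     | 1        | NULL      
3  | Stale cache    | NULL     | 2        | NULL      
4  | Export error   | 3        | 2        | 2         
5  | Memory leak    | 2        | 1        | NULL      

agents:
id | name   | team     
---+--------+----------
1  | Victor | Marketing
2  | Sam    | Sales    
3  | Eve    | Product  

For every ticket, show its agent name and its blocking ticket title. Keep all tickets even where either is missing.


Two LEFT JOINs from the same base table tickets: one to agents via agent_id, one to tickets itself via blocked_by. Both are LEFT so every ticket is preserved.
Match against agents:
  - ticket 1 (Broken link): agent_id=3 -> matches Eve
  - ticket 2 (Race condition): agent_id=NULL, no match -> kept with NULL
  - ticket 3 (Stale cache): agent_id=NULL, no match -> kept with NULL
  - ticket 4 (Export error): agent_id=3 -> matches Eve
  - ticket 5 (Memory leak): agent_id=2 -> matches Sam
Match against tickets (self):
  - ticket 1 (Broken link): blocked_by=NULL -> NULL
  - ticket 2 (Race condition): blocked_by=NULL -> NULL
  - ticket 3 (Stale cache): blocked_by=NULL -> NULL
  - ticket 4 (Export error): blocked_by=2 -> Race condition
  - ticket 5 (Memory leak): blocked_by=NULL -> NULL

SQL:
SELECT a.title, b.name AS agent, c.title AS blocked_by
FROM tickets a
LEFT JOIN agents b ON a.agent_id = b.id
LEFT JOIN tickets c ON a.blocked_by = c.id

Result:
title          | agent | blocked_by    
---------------+-------+---------------
Broken link    | Eve   | NULL          
Race condition | NULL  | NULL          
Stale cache    | NULL  | NULL          
Export error   | Eve   | Race condition
Memory leak    | Sam   | NULL          


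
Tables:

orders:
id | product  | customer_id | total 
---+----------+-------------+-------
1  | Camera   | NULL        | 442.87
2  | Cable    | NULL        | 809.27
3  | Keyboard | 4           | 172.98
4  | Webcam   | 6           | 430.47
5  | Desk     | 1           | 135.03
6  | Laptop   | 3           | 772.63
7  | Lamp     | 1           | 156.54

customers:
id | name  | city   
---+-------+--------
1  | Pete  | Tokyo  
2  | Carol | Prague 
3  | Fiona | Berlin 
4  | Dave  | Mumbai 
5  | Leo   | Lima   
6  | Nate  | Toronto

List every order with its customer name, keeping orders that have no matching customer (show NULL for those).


LEFT JOIN keeps every row from orders (the left table); where customer_id has no match in customers, the customer columns become NULL. Walk through each order:
  - order 1 (Camera): customer_id=NULL, no match -> kept with NULL
  - order 2 (Cable): customer_id=NULL, no match -> kept with NULL
  - order 3 (Keyboard): customer_id=4 -> matches Dave
  - order 4 (Webcam): customer_id=6 -> matches Nate
  - order 5 (Desk): customer_id=1 -> matches Pete
  - order 6 (Laptop): customer_id=3 -> matches Fiona
  - order 7 (Lamp): customer_id=1 -> matches Pete
All 7 rows appear; 2 have NULL customer.

SQL:
SELECT a.product, b.name AS customer
FROM orders a
LEFT JOIN customers b ON a.customer_id = b.id

Result:
product  | customer
---------+---------
Camera   | NULL    
Cable    | NULL    
Keyboard | Dave    
Webcam   | Nate    
Desk     | Pete    
Laptop   | Fiona   
Lamp     | Pete    


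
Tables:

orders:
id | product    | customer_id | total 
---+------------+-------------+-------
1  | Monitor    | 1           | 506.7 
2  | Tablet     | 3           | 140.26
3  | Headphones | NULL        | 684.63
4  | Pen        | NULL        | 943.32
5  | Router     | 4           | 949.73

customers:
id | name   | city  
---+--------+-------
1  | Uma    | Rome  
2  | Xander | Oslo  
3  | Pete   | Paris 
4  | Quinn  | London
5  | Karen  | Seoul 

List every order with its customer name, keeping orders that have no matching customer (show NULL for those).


LEFT JOIN keeps every row from orders (the left table); where customer_id has no match in customers, the customer columns become NULL. Walk through each order:
  - order 1 (Monitor): customer_id=1 -> matches Uma
  - order 2 (Tablet): customer_id=3 -> matches Pete
  - order 3 (Headphones): customer_id=NULL, no match -> kept with NULL
  - order 4 (Pen): customer_id=NULL, no match -> kept with NULL
  - order 5 (Router): customer_id=4 -> matches Quinn
All 5 rows appear; 2 have NULL customer.

SQL:
SELECT a.product, b.name AS customer
FROM orders a
LEFT JOIN customers b ON a.customer_id = b.id

Result:
product    | customer
-----------+---------
Monitor    | Uma     
Tablet     | Pete    
Headphones | NULL    
Pen        | NULL    
Router     | Quinn   


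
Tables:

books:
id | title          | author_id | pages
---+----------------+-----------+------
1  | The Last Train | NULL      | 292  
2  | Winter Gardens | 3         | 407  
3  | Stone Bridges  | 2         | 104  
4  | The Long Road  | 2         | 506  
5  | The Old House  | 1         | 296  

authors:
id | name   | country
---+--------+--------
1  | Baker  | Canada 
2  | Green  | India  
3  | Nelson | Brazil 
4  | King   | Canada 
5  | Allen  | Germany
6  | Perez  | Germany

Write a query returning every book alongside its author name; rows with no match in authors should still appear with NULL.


LEFT JOIN keeps every row from books (the left table); where author_id has no match in authors, the author columns become NULL. Walk through each book:
  - book 1 (The Last Train): author_id=NULL, no match -> kept with NULL
  - book 2 (Winter Gardens): author_id=3 -> matches Nelson
  - book 3 (Stone Bridges): author_id=2 -> matches Green
  - book 4 (The Long Road): author_id=2 -> matches Green
  - book 5 (The Old House): author_id=1 -> matches Baker
All 5 rows appear; 1 has NULL author.

SQL:
SELECT a.title, b.name AS author
FROM books a
LEFT JOIN authors b ON a.author_id = b.id

Result:
title          | author
---------------+-------
The Last Train | NULL  
Winter Gardens | Nelson
Stone Bridges  | Green 
The Long Road  | Green 
The Old House  | Baker 


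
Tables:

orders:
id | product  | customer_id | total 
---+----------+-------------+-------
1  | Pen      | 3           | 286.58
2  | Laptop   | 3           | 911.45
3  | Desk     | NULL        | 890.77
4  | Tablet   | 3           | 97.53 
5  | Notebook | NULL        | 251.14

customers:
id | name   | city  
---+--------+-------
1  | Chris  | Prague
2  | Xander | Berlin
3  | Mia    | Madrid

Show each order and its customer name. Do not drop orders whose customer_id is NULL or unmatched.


LEFT JOIN keeps every row from orders (the left table); where customer_id has no match in customers, the customer columns become NULL. Walk through each order:
  - order 1 (Pen): customer_id=3 -> matches Mia
  - order 2 (Laptop): customer_id=3 -> matches Mia
  - order 3 (Desk): customer_id=NULL, no match -> kept with NULL
  - order 4 (Tablet): customer_id=3 -> matches Mia
  - order 5 (Notebook): customer_id=NULL, no match -> kept with NULL
All 5 rows appear; 2 have NULL customer.

SQL:
SELECT a.product, b.name AS customer
FROM orders a
LEFT JOIN customers b ON a.customer_id = b.id

Result:
product  | customer
---------+---------
Pen      | Mia     
Laptop   | Mia     
Desk     | NULL    
Tablet   | Mia     
Notebook | NULL    


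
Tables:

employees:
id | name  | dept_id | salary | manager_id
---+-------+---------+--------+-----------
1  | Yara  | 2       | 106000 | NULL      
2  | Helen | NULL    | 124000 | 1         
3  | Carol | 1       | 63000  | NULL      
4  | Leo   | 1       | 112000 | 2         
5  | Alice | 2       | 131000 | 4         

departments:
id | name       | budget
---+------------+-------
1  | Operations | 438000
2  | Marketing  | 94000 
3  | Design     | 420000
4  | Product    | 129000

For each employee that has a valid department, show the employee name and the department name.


INNER JOIN keeps only employees rows whose dept_id matches an id in departments. Walk through each employee:
  - employee 1 (Yara): dept_id=2 -> matches Marketing
  - employee 2 (Helen): dept_id=NULL, no match -> dropped
  - employee 3 (Carol): dept_id=1 -> matches Operations
  - employee 4 (Leo): dept_id=1 -> matches Operations
  - employee 5 (Alice): dept_id=2 -> matches Marketing
So 1 of 5 rows is dropped.

SQL:
SELECT a.name, b.name AS department
FROM employees a
INNER JOIN departments b ON a.dept_id = b.id

Result:
name  | department
------+-----------
Yara  | Marketing 
Carol | Operations
Leo   | Operations
Alice | Marketing 


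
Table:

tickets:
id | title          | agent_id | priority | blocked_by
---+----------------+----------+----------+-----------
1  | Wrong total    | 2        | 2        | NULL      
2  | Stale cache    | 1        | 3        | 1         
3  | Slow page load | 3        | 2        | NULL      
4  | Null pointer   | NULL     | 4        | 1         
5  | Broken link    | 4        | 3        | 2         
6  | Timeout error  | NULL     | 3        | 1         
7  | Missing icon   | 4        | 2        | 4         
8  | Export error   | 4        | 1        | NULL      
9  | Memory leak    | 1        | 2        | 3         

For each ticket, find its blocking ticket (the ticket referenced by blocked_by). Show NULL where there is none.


This is a self-join: tickets is joined to a second copy of itself, matching each row's blocked_by to another row's id. Use LEFT JOIN so rows with blocked_by=NULL are kept.
  - ticket 1 (Wrong total): blocked_by=NULL -> NULL
  - ticket 2 (Stale cache): blocked_by=1 -> Wrong total
  - ticket 3 (Slow page load): blocked_by=NULL -> NULL
  - ticket 4 (Null pointer): blocked_by=1 -> Wrong total
  - ticket 5 (Broken link): blocked_by=2 -> Stale cache
  - ticket 6 (Timeout error): blocked_by=1 -> Wrong total
  - ticket 7 (Missing icon): blocked_by=4 -> Null pointer
  - ticket 8 (Export error): blocked_by=NULL -> NULL
  - ticket 9 (Memory leak): blocked_by=3 -> Slow page load

SQL:
SELECT a.title AS item, b.title AS blocked_by
FROM tickets a
LEFT JOIN tickets b ON a.blocked_by = b.id

Result:
item           | blocked_by    
---------------+---------------
Wrong total    | NULL          
Stale cache    | Wrong total   
Slow page load | NULL          
Null pointer   | Wrong total   
Broken link    | Stale cache   
Timeout error  | Wrong total   
Missing icon   | Null pointer  
Export error   | NULL          
Memory leak    | Slow page load


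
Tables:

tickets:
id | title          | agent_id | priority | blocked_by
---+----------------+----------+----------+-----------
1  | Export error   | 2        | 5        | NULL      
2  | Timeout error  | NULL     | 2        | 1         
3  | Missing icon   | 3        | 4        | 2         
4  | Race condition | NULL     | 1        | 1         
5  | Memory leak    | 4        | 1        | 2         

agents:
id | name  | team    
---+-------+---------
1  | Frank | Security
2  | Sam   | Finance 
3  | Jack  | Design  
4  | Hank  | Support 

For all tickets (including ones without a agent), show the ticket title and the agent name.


LEFT JOIN keeps every row from tickets (the left table); where agent_id has no match in agents, the agent columns become NULL. Walk through each ticket:
  - ticket 1 (Export error): agent_id=2 -> matches Sam
  - ticket 2 (Timeout error): agent_id=NULL, no match -> kept with NULL
  - ticket 3 (Missing icon): agent_id=3 -> matches Jack
  - ticket 4 (Race condition): agent_id=NULL, no match -> kept with NULL
  - ticket 5 (Memory leak): agent_id=4 -> matches Hank
All 5 rows appear; 2 have NULL agent.

SQL:
SELECT a.title, b.name AS agent
FROM tickets a
LEFT JOIN agents b ON a.agent_id = b.id

Result:
title          | agent
---------------+------
Export error   | Sam  
Timeout error  | NULL 
Missing icon   | Jack 
Race condition | NULL 
Memory leak    | Hank 


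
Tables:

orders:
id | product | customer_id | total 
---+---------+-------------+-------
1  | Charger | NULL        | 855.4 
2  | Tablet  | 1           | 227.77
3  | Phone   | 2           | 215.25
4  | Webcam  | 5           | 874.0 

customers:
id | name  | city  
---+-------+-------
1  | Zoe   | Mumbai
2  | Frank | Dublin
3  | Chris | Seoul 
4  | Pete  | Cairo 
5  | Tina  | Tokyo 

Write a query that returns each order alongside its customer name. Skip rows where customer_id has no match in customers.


INNER JOIN keeps only orders rows whose customer_id matches an id in customers. Walk through each order:
  - order 1 (Charger): customer_id=NULL, no match -> dropped
  - order 2 (Tablet): customer_id=1 -> matches Zoe
  - order 3 (Phone): customer_id=2 -> matches Frank
  - order 4 (Webcam): customer_id=5 -> matches Tina
So 1 of 4 rows is dropped.

SQL:
SELECT a.product, b.name AS customer
FROM orders a
INNER JOIN customers b ON a.customer_id = b.id

Result:
product | customer
--------+---------
Tablet  | Zoe     
Phone   | Frank   
Webcam  | Tina    


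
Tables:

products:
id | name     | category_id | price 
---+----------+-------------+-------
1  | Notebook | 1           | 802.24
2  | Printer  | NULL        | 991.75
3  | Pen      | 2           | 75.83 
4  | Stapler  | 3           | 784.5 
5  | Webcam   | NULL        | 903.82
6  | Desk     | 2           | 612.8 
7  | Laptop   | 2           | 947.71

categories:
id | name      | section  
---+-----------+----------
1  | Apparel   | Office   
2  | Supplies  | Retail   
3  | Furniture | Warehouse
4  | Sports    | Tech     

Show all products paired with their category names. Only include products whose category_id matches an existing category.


INNER JOIN keeps only products rows whose category_id matches an id in categories. Walk through each product:
  - product 1 (Notebook): category_id=1 -> matches Apparel
  - product 2 (Printer): category_id=NULL, no match -> dropped
  - product 3 (Pen): category_id=2 -> matches Supplies
  - product 4 (Stapler): category_id=3 -> matches Furniture
  - product 5 (Webcam): category_id=NULL, no match -> dropped
  - product 6 (Desk): category_id=2 -> matches Supplies
  - product 7 (Laptop): category_id=2 -> matches Supplies
So 2 of 7 rows are dropped.

SQL:
SELECT a.name, b.name AS category
FROM products a
INNER JOIN categories b ON a.category_id = b.id

Result:
name     | category 
---------+----------
Notebook | Apparel  
Pen      | Supplies 
Stapler  | Furniture
Desk     | Supplies 
Laptop   | Supplies 


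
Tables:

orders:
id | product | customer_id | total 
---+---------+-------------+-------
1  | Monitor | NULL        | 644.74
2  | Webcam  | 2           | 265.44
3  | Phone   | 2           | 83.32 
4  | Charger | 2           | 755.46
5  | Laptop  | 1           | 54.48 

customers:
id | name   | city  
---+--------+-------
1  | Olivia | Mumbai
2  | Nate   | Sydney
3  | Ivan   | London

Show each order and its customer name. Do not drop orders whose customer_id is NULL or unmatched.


LEFT JOIN keeps every row from orders (the left table); where customer_id has no match in customers, the customer columns become NULL. Walk through each order:
  - order 1 (Monitor): customer_id=NULL, no match -> kept with NULL
  - order 2 (Webcam): customer_id=2 -> matches Nate
  - order 3 (Phone): customer_id=2 -> matches Nate
  - order 4 (Charger): customer_id=2 -> matches Nate
  - order 5 (Laptop): customer_id=1 -> matches Olivia
All 5 rows appear; 1 has NULL customer.

SQL:
SELECT a.product, b.name AS customer
FROM orders a
LEFT JOIN customers b ON a.customer_id = b.id

Result:
product | customer
--------+---------
Monitor | NULL    
Webcam  | Nate    
Phone   | Nate    
Charger | Nate    
Laptop  | Olivia  


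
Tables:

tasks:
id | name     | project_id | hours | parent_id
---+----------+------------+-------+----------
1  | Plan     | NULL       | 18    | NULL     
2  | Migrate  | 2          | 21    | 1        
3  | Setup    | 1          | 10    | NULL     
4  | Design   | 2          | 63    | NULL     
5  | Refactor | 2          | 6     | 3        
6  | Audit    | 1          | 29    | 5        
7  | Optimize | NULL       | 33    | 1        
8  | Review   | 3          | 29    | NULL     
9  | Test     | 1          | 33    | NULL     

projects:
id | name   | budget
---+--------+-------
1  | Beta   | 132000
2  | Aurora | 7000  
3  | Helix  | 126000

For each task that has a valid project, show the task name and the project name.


INNER JOIN keeps only tasks rows whose project_id matches an id in projects. Walk through each task:
  - task 1 (Plan): project_id=NULL, no match -> dropped
  - task 2 (Migrate): project_id=2 -> matches Aurora
  - task 3 (Setup): project_id=1 -> matches Beta
  - task 4 (Design): project_id=2 -> matches Aurora
  - task 5 (Refactor): project_id=2 -> matches Aurora
  - task 6 (Audit): project_id=1 -> matches Beta
  - task 7 (Optimize): project_id=NULL, no match -> dropped
  - task 8 (Review): project_id=3 -> matches Helix
  - task 9 (Test): project_id=1 -> matches Beta
So 2 of 9 rows are dropped.

SQL:
SELECT a.name, b.name AS project
FROM tasks a
INNER JOIN projects b ON a.project_id = b.id

Result:
name     | project
---------+--------
Migrate  | Aurora 
Setup    | Beta   
Design   | Aurora 
Refactor | Aurora 
Audit    | Beta   
Review   | Helix  
Test     | Beta   
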